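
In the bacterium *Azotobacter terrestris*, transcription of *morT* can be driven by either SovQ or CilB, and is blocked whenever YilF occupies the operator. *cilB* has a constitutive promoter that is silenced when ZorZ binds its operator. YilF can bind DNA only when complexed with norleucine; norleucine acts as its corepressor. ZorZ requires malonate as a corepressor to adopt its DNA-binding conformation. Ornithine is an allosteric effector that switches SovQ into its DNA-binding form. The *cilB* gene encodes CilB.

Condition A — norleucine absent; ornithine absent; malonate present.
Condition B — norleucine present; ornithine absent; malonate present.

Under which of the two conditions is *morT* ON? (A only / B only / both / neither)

neither

Condition A:
Norleucine is absent, so YilF is inactive.
Ornithine is absent, so SovQ is inactive.
Malonate is present, so ZorZ is active.
With repressor ZorZ bound, *cilB* is not transcribed.
So CilB is not produced.
No activator is available at the *morT* promoter, so *morT* is not transcribed.
→ *morT* is OFF in A.
Condition B:
Norleucine is present, so YilF is active.
Ornithine is absent, so SovQ is inactive.
Malonate is present, so ZorZ is active.
With repressor ZorZ bound, *cilB* is not transcribed.
So CilB is not produced.
With repressor YilF bound, *morT* is not transcribed.
→ *morT* is OFF in B.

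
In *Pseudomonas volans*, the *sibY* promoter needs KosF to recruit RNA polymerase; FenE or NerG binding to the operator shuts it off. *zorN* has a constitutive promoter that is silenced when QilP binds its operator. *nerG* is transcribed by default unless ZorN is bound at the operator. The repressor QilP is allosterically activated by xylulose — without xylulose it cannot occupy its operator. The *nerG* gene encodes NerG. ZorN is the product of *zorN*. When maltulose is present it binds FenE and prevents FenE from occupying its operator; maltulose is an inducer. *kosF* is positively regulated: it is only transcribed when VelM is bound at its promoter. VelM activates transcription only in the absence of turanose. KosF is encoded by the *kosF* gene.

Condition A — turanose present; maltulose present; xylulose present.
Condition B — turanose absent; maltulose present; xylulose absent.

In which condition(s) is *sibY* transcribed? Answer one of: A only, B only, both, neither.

Condition A:
Turanose is present, so VelM is inactive.
Required activator VelM is absent, so *kosF* is not transcribed.
So KosF is not produced.
Maltulose is present, so FenE is inactive.
Xylulose is present, so QilP is active.
With repressor QilP bound, *zorN* is not transcribed.
So ZorN is not produced.
With no repressor bound, *nerG* is transcribed.
So NerG is produced and active.
With repressor NerG bound, *sibY* is not transcribed.
→ *sibY* is OFF in A.
Condition B:
Turanose is absent, so VelM is active.
No repressor is bound and VelM is active, so *kosF* is transcribed.
So KosF is produced and active.
Maltulose is present, so FenE is inactive.
Xylulose is absent, so QilP is inactive.
With no repressor bound, *zorN* is transcribed.
So ZorN is produced and active.
With repressor ZorN bound, *nerG* is not transcribed.
So NerG is not produced.
No repressor is bound and KosF is active, so *sibY* is transcribed.
→ *sibY* is ON in B.

B only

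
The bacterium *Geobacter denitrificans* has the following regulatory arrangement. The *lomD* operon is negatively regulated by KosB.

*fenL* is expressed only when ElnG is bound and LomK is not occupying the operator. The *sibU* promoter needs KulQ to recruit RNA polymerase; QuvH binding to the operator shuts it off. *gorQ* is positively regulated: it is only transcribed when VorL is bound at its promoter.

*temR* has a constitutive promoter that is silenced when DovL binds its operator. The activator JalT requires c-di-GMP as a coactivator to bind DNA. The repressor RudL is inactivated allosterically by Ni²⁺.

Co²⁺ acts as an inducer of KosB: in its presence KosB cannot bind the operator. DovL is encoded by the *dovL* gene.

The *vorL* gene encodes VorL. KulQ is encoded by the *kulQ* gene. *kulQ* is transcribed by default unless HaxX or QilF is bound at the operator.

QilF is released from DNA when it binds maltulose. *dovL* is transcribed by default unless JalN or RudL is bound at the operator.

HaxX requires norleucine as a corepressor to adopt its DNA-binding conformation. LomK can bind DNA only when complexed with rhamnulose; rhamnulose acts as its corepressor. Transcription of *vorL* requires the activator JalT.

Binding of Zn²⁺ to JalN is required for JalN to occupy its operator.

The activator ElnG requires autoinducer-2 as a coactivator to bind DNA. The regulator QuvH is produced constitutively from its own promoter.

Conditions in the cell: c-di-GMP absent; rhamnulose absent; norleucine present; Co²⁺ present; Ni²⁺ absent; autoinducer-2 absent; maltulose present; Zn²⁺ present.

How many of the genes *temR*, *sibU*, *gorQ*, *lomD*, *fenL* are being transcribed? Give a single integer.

Zn²⁺ is present, so JalN is active.
Ni²⁺ is absent, so RudL is active.
With repressor JalN bound, *dovL* is not transcribed.
So DovL is not produced.
With no repressor bound, *temR* is transcribed.
→ *temR* is ON.
QuvH is produced constitutively and is active.
Norleucine is present, so HaxX is active.
Maltulose is present, so QilF is inactive.
With repressor HaxX bound, *kulQ* is not transcribed.
So KulQ is not produced.
With repressor QuvH bound, *sibU* is not transcribed.
→ *sibU* is OFF.
c-di-GMP is absent, so JalT is inactive.
Required activator JalT is absent, so *vorL* is not transcribed.
So VorL is not produced.
Required activator VorL is absent, so *gorQ* is not transcribed.
→ *gorQ* is OFF.
Co²⁺ is present, so KosB is inactive.
With no repressor bound, *lomD* is transcribed.
→ *lomD* is ON.
Rhamnulose is absent, so LomK is inactive.
Autoinducer-2 is absent, so ElnG is inactive.
Required activator ElnG is absent, so *fenL* is not transcribed.
→ *fenL* is OFF.
2 of the 5 genes are transcribed.

2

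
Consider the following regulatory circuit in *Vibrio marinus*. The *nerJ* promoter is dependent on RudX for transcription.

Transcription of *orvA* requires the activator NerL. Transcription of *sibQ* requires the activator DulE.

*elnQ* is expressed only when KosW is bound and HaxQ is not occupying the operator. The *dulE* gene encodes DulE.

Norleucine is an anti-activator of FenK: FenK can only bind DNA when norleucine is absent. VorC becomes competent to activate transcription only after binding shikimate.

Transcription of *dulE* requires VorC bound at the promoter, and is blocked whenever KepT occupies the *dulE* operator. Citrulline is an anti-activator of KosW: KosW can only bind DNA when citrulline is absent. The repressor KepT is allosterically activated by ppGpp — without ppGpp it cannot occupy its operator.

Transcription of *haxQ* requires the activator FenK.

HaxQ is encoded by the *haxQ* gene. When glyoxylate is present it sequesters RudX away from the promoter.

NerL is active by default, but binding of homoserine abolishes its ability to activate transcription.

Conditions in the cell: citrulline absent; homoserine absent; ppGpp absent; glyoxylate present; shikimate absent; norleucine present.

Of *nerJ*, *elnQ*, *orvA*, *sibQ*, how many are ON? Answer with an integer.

Glyoxylate is present, so RudX is inactive.
Required activator RudX is absent, so *nerJ* is not transcribed.
→ *nerJ* is OFF.
Norleucine is present, so FenK is inactive.
Required activator FenK is absent, so *haxQ* is not transcribed.
So HaxQ is not produced.
Citrulline is absent, so KosW is active.
No repressor is bound and KosW is active, so *elnQ* is transcribed.
→ *elnQ* is ON.
Homoserine is absent, so NerL is active.
No repressor is bound and NerL is active, so *orvA* is transcribed.
→ *orvA* is ON.
ppGpp is absent, so KepT is inactive.
Shikimate is absent, so VorC is inactive.
Required activator VorC is absent, so *dulE* is not transcribed.
So DulE is not produced.
Required activator DulE is absent, so *sibQ* is not transcribed.
→ *sibQ* is OFF.
2 of the 4 genes are transcribed.

2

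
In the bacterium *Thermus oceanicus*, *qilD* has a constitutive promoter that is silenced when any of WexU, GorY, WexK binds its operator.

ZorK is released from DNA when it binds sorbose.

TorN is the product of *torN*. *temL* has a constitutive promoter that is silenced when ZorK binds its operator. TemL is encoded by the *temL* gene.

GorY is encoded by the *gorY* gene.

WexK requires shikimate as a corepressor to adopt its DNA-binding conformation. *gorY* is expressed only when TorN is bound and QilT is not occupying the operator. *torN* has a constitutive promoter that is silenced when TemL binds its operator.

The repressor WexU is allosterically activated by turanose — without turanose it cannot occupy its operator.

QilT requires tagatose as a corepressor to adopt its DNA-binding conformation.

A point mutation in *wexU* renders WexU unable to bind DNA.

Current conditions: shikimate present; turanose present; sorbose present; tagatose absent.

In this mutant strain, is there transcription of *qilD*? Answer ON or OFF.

OFF

WexU is non-functional in this strain, so it has no effect.
Sorbose is present, so ZorK is inactive.
With no repressor bound, *temL* is transcribed.
So TemL is produced and active.
With repressor TemL bound, *torN* is not transcribed.
So TorN is not produced.
Tagatose is absent, so QilT is inactive.
Required activator TorN is absent, so *gorY* is not transcribed.
So GorY is not produced.
Shikimate is present, so WexK is active.
With repressor WexK bound, *qilD* is not transcribed.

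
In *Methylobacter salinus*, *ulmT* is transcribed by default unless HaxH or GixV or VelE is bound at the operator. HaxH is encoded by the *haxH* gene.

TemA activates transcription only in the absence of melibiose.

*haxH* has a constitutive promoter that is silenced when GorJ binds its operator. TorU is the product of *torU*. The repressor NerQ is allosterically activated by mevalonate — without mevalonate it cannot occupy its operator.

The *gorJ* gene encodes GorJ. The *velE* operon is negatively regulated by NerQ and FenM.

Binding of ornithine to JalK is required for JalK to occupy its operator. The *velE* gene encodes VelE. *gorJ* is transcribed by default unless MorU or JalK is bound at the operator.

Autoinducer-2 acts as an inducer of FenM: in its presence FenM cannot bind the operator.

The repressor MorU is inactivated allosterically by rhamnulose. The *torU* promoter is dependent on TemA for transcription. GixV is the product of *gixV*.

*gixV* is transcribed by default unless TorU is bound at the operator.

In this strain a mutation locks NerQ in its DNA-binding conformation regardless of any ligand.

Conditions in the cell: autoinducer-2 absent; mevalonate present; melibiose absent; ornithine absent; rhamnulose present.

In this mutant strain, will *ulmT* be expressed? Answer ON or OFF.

Rhamnulose is present, so MorU is inactive.
Ornithine is absent, so JalK is inactive.
With no repressor bound, *gorJ* is transcribed.
So GorJ is produced and active.
With repressor GorJ bound, *haxH* is not transcribed.
So HaxH is not produced.
Melibiose is absent, so TemA is active.
No repressor is bound and TemA is active, so *torU* is transcribed.
So TorU is produced and active.
With repressor TorU bound, *gixV* is not transcribed.
So GixV is not produced.
NerQ is constitutively active in this strain.
Autoinducer-2 is absent, so FenM is active.
With repressor NerQ bound, *velE* is not transcribed.
So VelE is not produced.
With no repressor bound, *ulmT* is transcribed.

ON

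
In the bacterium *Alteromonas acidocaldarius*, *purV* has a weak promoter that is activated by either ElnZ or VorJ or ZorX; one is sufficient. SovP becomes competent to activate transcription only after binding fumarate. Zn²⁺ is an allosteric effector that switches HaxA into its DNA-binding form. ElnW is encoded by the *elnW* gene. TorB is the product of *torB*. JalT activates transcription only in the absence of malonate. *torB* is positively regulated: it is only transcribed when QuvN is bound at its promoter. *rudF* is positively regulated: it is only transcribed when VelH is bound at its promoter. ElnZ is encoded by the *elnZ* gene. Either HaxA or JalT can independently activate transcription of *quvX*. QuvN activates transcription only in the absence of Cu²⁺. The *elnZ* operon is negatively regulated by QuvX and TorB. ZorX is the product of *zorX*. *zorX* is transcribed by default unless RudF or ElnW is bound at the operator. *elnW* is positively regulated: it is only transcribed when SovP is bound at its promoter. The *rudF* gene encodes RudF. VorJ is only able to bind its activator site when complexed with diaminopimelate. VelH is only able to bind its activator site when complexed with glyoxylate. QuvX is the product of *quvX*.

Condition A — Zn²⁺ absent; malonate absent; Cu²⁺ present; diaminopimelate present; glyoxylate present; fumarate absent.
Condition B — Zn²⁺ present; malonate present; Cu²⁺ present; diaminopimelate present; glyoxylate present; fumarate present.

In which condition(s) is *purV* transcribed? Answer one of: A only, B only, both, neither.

both

Condition A:
Zn²⁺ is absent, so HaxA is inactive.
Malonate is absent, so JalT is active.
Activator JalT is present, so *quvX* is transcribed.
So QuvX is produced and active.
Cu²⁺ is present, so QuvN is inactive.
Required activator QuvN is absent, so *torB* is not transcribed.
So TorB is not produced.
With repressor QuvX bound, *elnZ* is not transcribed.
So ElnZ is not produced.
Diaminopimelate is present, so VorJ is active.
Glyoxylate is present, so VelH is active.
No repressor is bound and VelH is active, so *rudF* is transcribed.
So RudF is produced and active.
Fumarate is absent, so SovP is inactive.
Required activator SovP is absent, so *elnW* is not transcribed.
So ElnW is not produced.
With repressor RudF bound, *zorX* is not transcribed.
So ZorX is not produced.
Activator VorJ is present, so *purV* is transcribed.
→ *purV* is ON in A.
Condition B:
Zn²⁺ is present, so HaxA is active.
Malonate is present, so JalT is inactive.
Activator HaxA is present, so *quvX* is transcribed.
So QuvX is produced and active.
Cu²⁺ is present, so QuvN is inactive.
Required activator QuvN is absent, so *torB* is not transcribed.
So TorB is not produced.
With repressor QuvX bound, *elnZ* is not transcribed.
So ElnZ is not produced.
Diaminopimelate is present, so VorJ is active.
Glyoxylate is present, so VelH is active.
No repressor is bound and VelH is active, so *rudF* is transcribed.
So RudF is produced and active.
Fumarate is present, so SovP is active.
No repressor is bound and SovP is active, so *elnW* is transcribed.
So ElnW is produced and active.
With repressor RudF bound, *zorX* is not transcribed.
So ZorX is not produced.
Activator VorJ is present, so *purV* is transcribed.
→ *purV* is ON in B.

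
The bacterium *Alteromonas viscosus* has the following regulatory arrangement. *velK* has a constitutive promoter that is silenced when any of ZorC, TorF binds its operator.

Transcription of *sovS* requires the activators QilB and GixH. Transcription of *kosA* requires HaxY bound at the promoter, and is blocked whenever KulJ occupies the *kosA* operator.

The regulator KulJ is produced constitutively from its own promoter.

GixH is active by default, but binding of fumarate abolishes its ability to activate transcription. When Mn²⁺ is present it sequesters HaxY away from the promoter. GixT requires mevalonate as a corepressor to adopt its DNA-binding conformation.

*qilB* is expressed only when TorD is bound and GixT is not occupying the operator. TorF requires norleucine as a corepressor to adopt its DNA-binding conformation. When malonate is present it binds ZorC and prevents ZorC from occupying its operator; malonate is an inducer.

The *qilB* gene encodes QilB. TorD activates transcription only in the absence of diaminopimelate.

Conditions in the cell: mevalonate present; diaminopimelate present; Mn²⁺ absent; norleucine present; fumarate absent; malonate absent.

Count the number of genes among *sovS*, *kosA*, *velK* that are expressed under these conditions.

Diaminopimelate is present, so TorD is inactive.
Mevalonate is present, so GixT is active.
With repressor GixT bound, *qilB* is not transcribed.
So QilB is not produced.
Fumarate is absent, so GixH is active.
Required activator QilB is absent, so *sovS* is not transcribed.
→ *sovS* is OFF.
Mn²⁺ is absent, so HaxY is active.
KulJ is produced constitutively and is active.
With repressor KulJ bound, *kosA* is not transcribed.
→ *kosA* is OFF.
Malonate is absent, so ZorC is active.
Norleucine is present, so TorF is active.
With repressor ZorC bound, *velK* is not transcribed.
→ *velK* is OFF.
0 of the 3 genes are transcribed.

0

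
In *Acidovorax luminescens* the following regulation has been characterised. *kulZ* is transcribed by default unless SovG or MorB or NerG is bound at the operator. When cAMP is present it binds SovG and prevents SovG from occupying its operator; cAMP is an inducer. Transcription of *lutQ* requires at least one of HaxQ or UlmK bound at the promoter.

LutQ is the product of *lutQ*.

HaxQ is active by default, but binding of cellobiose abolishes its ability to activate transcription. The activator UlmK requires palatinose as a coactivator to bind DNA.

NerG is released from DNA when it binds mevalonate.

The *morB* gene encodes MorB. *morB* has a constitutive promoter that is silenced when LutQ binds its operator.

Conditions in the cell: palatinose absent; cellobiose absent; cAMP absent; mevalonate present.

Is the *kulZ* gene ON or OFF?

OFF

cAMP is absent, so SovG is active.
Cellobiose is absent, so HaxQ is active.
Palatinose is absent, so UlmK is inactive.
Activator HaxQ is present, so *lutQ* is transcribed.
So LutQ is produced and active.
With repressor LutQ bound, *morB* is not transcribed.
So MorB is not produced.
Mevalonate is present, so NerG is inactive.
With repressor SovG bound, *kulZ* is not transcribed.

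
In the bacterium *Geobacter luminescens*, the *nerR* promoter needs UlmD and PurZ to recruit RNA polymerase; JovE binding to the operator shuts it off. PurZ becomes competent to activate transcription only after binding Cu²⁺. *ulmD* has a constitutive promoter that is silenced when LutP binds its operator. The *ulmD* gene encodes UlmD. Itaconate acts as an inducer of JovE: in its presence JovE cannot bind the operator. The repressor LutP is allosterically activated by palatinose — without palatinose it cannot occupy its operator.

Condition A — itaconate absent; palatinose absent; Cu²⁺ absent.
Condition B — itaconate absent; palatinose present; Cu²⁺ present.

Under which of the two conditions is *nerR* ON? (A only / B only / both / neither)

Condition A:
Itaconate is absent, so JovE is active.
Palatinose is absent, so LutP is inactive.
With no repressor bound, *ulmD* is transcribed.
So UlmD is produced and active.
Cu²⁺ is absent, so PurZ is inactive.
With repressor JovE bound, *nerR* is not transcribed.
→ *nerR* is OFF in A.
Condition B:
Itaconate is absent, so JovE is active.
Palatinose is present, so LutP is active.
With repressor LutP bound, *ulmD* is not transcribed.
So UlmD is not produced.
Cu²⁺ is present, so PurZ is active.
With repressor JovE bound, *nerR* is not transcribed.
→ *nerR* is OFF in B.

neither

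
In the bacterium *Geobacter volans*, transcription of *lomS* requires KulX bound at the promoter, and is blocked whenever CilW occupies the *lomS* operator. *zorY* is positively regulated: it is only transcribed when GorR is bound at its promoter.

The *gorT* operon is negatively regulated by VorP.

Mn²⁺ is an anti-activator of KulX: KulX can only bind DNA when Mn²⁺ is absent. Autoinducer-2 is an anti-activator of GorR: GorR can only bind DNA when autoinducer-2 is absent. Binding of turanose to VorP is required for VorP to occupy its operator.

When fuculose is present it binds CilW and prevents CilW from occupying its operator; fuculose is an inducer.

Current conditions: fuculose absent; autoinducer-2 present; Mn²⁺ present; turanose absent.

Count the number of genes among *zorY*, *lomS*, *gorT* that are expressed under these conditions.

1

Autoinducer-2 is present, so GorR is inactive.
Required activator GorR is absent, so *zorY* is not transcribed.
→ *zorY* is OFF.
Mn²⁺ is present, so KulX is inactive.
Fuculose is absent, so CilW is active.
With repressor CilW bound, *lomS* is not transcribed.
→ *lomS* is OFF.
Turanose is absent, so VorP is inactive.
With no repressor bound, *gorT* is transcribed.
→ *gorT* is ON.
1 of the 3 genes is transcribed.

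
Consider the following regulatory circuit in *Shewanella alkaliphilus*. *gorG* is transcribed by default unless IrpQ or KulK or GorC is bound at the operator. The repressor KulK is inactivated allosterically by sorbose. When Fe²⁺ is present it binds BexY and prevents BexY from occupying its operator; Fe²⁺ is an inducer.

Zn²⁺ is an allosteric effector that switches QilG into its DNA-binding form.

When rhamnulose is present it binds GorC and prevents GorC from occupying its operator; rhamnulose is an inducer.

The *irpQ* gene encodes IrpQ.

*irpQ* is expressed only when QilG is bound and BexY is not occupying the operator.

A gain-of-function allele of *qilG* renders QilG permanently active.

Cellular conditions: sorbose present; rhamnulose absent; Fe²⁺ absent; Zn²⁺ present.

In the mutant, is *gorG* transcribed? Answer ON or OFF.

Fe²⁺ is absent, so BexY is active.
QilG is constitutively active in this strain.
With repressor BexY bound, *irpQ* is not transcribed.
So IrpQ is not produced.
Sorbose is present, so KulK is inactive.
Rhamnulose is absent, so GorC is active.
With repressor GorC bound, *gorG* is not transcribed.

OFF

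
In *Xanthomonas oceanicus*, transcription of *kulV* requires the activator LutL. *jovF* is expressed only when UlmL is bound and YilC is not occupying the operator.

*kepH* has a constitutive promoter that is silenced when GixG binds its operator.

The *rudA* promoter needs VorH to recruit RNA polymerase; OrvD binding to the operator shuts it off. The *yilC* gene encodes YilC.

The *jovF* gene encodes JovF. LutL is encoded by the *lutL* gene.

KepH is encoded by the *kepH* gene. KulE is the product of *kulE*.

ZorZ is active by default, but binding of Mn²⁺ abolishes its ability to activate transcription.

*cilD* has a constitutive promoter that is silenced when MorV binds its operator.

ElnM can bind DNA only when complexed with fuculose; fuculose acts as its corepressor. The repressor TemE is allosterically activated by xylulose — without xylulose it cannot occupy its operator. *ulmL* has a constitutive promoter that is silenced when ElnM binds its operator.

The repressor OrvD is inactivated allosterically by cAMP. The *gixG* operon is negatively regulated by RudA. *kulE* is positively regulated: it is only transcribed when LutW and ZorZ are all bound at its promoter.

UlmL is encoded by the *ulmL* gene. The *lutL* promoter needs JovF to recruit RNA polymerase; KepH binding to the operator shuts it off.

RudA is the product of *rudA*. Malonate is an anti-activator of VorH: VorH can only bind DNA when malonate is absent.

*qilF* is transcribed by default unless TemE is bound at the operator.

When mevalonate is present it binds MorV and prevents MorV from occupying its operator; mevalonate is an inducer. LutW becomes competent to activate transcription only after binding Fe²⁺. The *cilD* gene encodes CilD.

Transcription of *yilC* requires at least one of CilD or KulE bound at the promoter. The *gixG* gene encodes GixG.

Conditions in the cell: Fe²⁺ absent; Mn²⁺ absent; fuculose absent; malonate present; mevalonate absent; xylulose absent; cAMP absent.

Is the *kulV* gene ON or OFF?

cAMP is absent, so OrvD is active.
Malonate is present, so VorH is inactive.
With repressor OrvD bound, *rudA* is not transcribed.
So RudA is not produced.
With no repressor bound, *gixG* is transcribed.
So GixG is produced and active.
With repressor GixG bound, *kepH* is not transcribed.
So KepH is not produced.
Mevalonate is absent, so MorV is active.
With repressor MorV bound, *cilD* is not transcribed.
So CilD is not produced.
Fe²⁺ is absent, so LutW is inactive.
Mn²⁺ is absent, so ZorZ is active.
Required activator LutW is absent, so *kulE* is not transcribed.
So KulE is not produced.
No activator is available at the *yilC* promoter, so *yilC* is not transcribed.
So YilC is not produced.
Fuculose is absent, so ElnM is inactive.
With no repressor bound, *ulmL* is transcribed.
So UlmL is produced and active.
No repressor is bound and UlmL is active, so *jovF* is transcribed.
So JovF is produced and active.
No repressor is bound and JovF is active, so *lutL* is transcribed.
So LutL is produced and active.
No repressor is bound and LutL is active, so *kulV* is transcribed.

ON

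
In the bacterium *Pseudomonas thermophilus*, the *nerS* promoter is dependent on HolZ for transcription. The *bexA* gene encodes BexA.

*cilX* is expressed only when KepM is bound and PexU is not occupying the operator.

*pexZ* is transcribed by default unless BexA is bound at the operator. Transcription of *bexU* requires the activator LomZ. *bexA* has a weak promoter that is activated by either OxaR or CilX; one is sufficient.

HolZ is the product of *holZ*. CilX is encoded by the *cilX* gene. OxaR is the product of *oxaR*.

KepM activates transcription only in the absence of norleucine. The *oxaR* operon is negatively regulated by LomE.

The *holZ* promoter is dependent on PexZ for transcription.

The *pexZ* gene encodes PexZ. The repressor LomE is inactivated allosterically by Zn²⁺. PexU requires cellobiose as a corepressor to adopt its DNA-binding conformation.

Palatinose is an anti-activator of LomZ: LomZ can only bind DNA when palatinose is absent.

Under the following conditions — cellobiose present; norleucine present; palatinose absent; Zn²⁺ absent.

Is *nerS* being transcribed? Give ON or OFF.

ON

Zn²⁺ is absent, so LomE is active.
With repressor LomE bound, *oxaR* is not transcribed.
So OxaR is not produced.
Norleucine is present, so KepM is inactive.
Cellobiose is present, so PexU is active.
With repressor PexU bound, *cilX* is not transcribed.
So CilX is not produced.
No activator is available at the *bexA* promoter, so *bexA* is not transcribed.
So BexA is not produced.
With no repressor bound, *pexZ* is transcribed.
So PexZ is produced and active.
No repressor is bound and PexZ is active, so *holZ* is transcribed.
So HolZ is produced and active.
No repressor is bound and HolZ is active, so *nerS* is transcribed.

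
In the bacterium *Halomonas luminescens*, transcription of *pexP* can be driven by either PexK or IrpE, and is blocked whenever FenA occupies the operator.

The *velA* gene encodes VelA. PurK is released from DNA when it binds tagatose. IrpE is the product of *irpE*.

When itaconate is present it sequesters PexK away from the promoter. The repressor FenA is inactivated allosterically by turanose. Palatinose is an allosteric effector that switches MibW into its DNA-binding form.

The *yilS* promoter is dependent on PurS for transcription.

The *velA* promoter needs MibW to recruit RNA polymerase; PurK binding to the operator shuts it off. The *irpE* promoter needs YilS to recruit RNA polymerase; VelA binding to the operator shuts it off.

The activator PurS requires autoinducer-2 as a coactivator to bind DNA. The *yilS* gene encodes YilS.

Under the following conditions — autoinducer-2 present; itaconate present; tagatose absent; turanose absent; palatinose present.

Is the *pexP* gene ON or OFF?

Turanose is absent, so FenA is active.
Itaconate is present, so PexK is inactive.
Palatinose is present, so MibW is active.
Tagatose is absent, so PurK is active.
With repressor PurK bound, *velA* is not transcribed.
So VelA is not produced.
Autoinducer-2 is present, so PurS is active.
No repressor is bound and PurS is active, so *yilS* is transcribed.
So YilS is produced and active.
No repressor is bound and YilS is active, so *irpE* is transcribed.
So IrpE is produced and active.
With repressor FenA bound, *pexP* is not transcribed.

OFF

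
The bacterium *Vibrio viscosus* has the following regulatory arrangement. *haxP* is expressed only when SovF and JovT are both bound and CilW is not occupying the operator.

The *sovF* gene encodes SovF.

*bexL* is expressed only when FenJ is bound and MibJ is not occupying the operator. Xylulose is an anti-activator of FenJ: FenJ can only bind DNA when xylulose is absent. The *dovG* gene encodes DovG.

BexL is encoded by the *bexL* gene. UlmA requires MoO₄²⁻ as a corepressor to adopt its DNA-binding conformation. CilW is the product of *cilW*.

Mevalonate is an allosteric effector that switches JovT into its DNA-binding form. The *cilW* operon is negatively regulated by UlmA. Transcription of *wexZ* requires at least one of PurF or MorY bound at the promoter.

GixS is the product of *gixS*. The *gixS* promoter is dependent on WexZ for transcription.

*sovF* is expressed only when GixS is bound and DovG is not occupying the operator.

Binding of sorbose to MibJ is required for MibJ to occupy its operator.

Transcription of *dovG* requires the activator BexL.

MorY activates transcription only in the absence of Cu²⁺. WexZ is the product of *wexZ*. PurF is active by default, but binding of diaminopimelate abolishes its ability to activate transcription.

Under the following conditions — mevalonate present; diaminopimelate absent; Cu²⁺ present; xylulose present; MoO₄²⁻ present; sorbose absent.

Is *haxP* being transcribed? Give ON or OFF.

MoO₄²⁻ is present, so UlmA is active.
With repressor UlmA bound, *cilW* is not transcribed.
So CilW is not produced.
Diaminopimelate is absent, so PurF is active.
Cu²⁺ is present, so MorY is inactive.
Activator PurF is present, so *wexZ* is transcribed.
So WexZ is produced and active.
No repressor is bound and WexZ is active, so *gixS* is transcribed.
So GixS is produced and active.
Sorbose is absent, so MibJ is inactive.
Xylulose is present, so FenJ is inactive.
Required activator FenJ is absent, so *bexL* is not transcribed.
So BexL is not produced.
Required activator BexL is absent, so *dovG* is not transcribed.
So DovG is not produced.
No repressor is bound and GixS is active, so *sovF* is transcribed.
So SovF is produced and active.
Mevalonate is present, so JovT is active.
No repressor is bound and SovF and JovT are active, so *haxP* is transcribed.

ON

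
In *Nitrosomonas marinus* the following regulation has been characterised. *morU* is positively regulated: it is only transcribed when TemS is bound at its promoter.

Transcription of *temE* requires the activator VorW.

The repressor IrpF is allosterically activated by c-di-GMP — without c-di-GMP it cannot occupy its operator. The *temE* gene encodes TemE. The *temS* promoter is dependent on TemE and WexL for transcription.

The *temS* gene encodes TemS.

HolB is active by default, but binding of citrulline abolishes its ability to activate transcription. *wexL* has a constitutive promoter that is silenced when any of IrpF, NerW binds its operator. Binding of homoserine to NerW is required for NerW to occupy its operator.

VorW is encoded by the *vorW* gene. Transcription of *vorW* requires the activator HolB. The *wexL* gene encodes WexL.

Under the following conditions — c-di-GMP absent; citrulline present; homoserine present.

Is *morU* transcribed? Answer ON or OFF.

Citrulline is present, so HolB is inactive.
Required activator HolB is absent, so *vorW* is not transcribed.
So VorW is not produced.
Required activator VorW is absent, so *temE* is not transcribed.
So TemE is not produced.
c-di-GMP is absent, so IrpF is inactive.
Homoserine is present, so NerW is active.
With repressor NerW bound, *wexL* is not transcribed.
So WexL is not produced.
Required activator TemE is absent, so *temS* is not transcribed.
So TemS is not produced.
Required activator TemS is absent, so *morU* is not transcribed.

OFF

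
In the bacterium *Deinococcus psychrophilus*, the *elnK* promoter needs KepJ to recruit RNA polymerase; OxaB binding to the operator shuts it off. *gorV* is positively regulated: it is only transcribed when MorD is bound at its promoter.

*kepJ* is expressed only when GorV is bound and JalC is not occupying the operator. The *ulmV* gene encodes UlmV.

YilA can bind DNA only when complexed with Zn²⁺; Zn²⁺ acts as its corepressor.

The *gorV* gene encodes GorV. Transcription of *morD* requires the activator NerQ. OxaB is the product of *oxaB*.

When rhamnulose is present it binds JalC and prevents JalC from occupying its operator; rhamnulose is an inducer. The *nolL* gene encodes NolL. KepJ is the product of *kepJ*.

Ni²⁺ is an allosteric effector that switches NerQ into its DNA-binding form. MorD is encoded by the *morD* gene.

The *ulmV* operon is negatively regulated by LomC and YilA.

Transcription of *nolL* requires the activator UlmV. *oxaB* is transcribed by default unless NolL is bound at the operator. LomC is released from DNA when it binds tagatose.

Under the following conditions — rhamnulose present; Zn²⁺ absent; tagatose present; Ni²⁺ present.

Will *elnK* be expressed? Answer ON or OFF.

Tagatose is present, so LomC is inactive.
Zn²⁺ is absent, so YilA is inactive.
With no repressor bound, *ulmV* is transcribed.
So UlmV is produced and active.
No repressor is bound and UlmV is active, so *nolL* is transcribed.
So NolL is produced and active.
With repressor NolL bound, *oxaB* is not transcribed.
So OxaB is not produced.
Rhamnulose is present, so JalC is inactive.
Ni²⁺ is present, so NerQ is active.
No repressor is bound and NerQ is active, so *morD* is transcribed.
So MorD is produced and active.
No repressor is bound and MorD is active, so *gorV* is transcribed.
So GorV is produced and active.
No repressor is bound and GorV is active, so *kepJ* is transcribed.
So KepJ is produced and active.
No repressor is bound and KepJ is active, so *elnK* is transcribed.

ON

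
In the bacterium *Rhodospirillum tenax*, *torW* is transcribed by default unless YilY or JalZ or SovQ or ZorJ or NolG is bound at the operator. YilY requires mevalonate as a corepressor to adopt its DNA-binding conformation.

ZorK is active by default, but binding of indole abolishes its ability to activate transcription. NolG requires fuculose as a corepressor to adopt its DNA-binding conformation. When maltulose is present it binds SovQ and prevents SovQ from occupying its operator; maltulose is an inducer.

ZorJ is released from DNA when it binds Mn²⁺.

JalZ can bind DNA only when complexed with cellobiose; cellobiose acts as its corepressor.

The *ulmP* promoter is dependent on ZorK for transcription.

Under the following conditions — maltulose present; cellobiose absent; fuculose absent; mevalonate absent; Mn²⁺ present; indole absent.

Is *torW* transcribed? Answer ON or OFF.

ON

Mevalonate is absent, so YilY is inactive.
Cellobiose is absent, so JalZ is inactive.
Maltulose is present, so SovQ is inactive.
Mn²⁺ is present, so ZorJ is inactive.
Fuculose is absent, so NolG is inactive.
With no repressor bound, *torW* is transcribed.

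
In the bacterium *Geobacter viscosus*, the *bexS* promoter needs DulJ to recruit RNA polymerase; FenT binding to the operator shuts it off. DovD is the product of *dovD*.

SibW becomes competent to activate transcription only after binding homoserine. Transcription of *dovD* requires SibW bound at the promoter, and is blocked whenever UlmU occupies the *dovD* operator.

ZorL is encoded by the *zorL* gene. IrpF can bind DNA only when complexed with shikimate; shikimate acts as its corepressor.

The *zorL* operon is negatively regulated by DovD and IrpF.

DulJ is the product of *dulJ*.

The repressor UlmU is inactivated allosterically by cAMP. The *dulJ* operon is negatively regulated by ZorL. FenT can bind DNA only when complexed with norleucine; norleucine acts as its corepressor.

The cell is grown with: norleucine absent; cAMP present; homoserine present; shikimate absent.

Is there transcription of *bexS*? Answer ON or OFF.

Norleucine is absent, so FenT is inactive.
Homoserine is present, so SibW is active.
cAMP is present, so UlmU is inactive.
No repressor is bound and SibW is active, so *dovD* is transcribed.
So DovD is produced and active.
Shikimate is absent, so IrpF is inactive.
With repressor DovD bound, *zorL* is not transcribed.
So ZorL is not produced.
With no repressor bound, *dulJ* is transcribed.
So DulJ is produced and active.
No repressor is bound and DulJ is active, so *bexS* is transcribed.

ON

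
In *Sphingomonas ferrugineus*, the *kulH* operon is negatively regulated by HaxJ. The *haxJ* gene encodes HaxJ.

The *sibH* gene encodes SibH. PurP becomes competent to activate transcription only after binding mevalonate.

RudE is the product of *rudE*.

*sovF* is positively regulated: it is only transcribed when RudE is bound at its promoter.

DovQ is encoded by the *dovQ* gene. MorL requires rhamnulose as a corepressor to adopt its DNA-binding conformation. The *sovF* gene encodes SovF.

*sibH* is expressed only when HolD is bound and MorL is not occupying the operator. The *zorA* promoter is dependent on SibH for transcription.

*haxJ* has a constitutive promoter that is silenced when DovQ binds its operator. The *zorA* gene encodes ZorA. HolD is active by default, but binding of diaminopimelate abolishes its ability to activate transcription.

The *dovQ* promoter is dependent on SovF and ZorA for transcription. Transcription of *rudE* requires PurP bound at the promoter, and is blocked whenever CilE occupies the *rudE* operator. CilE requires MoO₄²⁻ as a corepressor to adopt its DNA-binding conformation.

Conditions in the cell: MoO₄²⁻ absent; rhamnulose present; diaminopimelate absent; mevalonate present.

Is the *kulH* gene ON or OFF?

OFF

Mevalonate is present, so PurP is active.
MoO₄²⁻ is absent, so CilE is inactive.
No repressor is bound and PurP is active, so *rudE* is transcribed.
So RudE is produced and active.
No repressor is bound and RudE is active, so *sovF* is transcribed.
So SovF is produced and active.
Diaminopimelate is absent, so HolD is active.
Rhamnulose is present, so MorL is active.
With repressor MorL bound, *sibH* is not transcribed.
So SibH is not produced.
Required activator SibH is absent, so *zorA* is not transcribed.
So ZorA is not produced.
Required activator ZorA is absent, so *dovQ* is not transcribed.
So DovQ is not produced.
With no repressor bound, *haxJ* is transcribed.
So HaxJ is produced and active.
With repressor HaxJ bound, *kulH* is not transcribed.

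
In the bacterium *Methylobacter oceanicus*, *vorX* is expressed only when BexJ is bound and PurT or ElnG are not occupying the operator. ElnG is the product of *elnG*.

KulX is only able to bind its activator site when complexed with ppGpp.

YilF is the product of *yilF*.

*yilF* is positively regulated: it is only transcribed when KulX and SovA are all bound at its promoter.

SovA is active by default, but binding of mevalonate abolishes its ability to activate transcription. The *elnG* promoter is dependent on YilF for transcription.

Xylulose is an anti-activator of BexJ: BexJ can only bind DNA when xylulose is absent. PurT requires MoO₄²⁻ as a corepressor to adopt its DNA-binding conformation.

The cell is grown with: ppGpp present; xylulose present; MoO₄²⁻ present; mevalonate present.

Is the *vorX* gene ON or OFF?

MoO₄²⁻ is present, so PurT is active.
Xylulose is present, so BexJ is inactive.
ppGpp is present, so KulX is active.
Mevalonate is present, so SovA is inactive.
Required activator SovA is absent, so *yilF* is not transcribed.
So YilF is not produced.
Required activator YilF is absent, so *elnG* is not transcribed.
So ElnG is not produced.
With repressor PurT bound, *vorX* is not transcribed.

OFF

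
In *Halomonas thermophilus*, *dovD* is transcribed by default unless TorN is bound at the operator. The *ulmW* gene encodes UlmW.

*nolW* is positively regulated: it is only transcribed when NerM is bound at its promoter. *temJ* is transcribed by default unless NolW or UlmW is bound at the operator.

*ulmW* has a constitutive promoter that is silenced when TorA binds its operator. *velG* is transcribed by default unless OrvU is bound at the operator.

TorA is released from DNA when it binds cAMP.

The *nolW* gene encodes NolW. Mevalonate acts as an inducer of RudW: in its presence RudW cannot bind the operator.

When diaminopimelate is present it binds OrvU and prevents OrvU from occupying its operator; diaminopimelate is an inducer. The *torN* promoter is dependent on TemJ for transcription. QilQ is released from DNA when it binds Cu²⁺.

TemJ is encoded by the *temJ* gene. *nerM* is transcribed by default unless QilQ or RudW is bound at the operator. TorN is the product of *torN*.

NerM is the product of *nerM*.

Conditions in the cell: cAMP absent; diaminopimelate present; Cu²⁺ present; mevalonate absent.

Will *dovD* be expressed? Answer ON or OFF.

OFF

Cu²⁺ is present, so QilQ is inactive.
Mevalonate is absent, so RudW is active.
With repressor RudW bound, *nerM* is not transcribed.
So NerM is not produced.
Required activator NerM is absent, so *nolW* is not transcribed.
So NolW is not produced.
cAMP is absent, so TorA is active.
With repressor TorA bound, *ulmW* is not transcribed.
So UlmW is not produced.
With no repressor bound, *temJ* is transcribed.
So TemJ is produced and active.
No repressor is bound and TemJ is active, so *torN* is transcribed.
So TorN is produced and active.
With repressor TorN bound, *dovD* is not transcribed.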